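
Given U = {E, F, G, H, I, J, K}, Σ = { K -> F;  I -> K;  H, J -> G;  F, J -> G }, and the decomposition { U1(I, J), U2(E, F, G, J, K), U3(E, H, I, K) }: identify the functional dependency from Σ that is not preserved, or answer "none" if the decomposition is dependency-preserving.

Check H, J → G: no single fragment contains all of {G, H, J}, and the restricted closure of {H, J} across the fragments never reaches {G}.
K → F is preserved.
I → K is preserved.
F, J → G is preserved.

H, J -> G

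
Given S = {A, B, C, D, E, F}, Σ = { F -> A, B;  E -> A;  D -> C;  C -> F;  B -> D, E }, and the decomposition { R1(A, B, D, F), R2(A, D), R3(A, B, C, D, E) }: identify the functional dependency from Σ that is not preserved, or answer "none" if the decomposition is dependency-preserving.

F → A, B lies within R1.
E → A lies within R3.
D → C lies within R3.
C → F: restricted closure across fragments reaches F.
B → D, E lies within R3.
Every dependency is enforceable on the fragments, so the decomposition is dependency-preserving.

none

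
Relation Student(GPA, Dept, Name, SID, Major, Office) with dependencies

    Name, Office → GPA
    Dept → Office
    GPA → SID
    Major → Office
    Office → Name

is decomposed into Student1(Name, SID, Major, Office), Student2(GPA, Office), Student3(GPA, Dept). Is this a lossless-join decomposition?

Chase test. Columns are GPA, Dept, Name, SID, Major, Office; row i has aⱼ where attribute j ∈ Studenti, else bᵢⱼ.
Initial tableau (one row per fragment):
  row 1: b11 b12 a3 a4 a5 a6
  row 2: a1 b22 b23 b24 b25 a6
  row 3: a1 a2 b33 b34 b35 b36
Rows 2 and 3 agree on GPA; apply GPA→SID and equate their SID entries.
Rows 1 and 2 agree on Office; apply Office→Name and equate their Name entries.
Rows 1 and 2 agree on Name, Office; apply Name, Office→GPA and equate their GPA entries.
Rows 1 and 2 agree on GPA; apply GPA→SID and equate their SID entries.
No row becomes fully distinguished — the join is lossy.

No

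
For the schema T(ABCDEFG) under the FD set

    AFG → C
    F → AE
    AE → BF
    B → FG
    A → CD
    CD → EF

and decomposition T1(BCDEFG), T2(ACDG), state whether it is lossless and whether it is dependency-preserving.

Lossless test: (CDG)⁺ = {ABCDEFG}, which contains all of one fragment — lossless.
Dependency preservation: AFG → C; F → AE; AE → BF are not contained in any single fragment, but the restricted closure of each left-hand side across the fragments still reaches the right-hand side; the remaining FDs each lie inside some fragment. All dependencies are preserved.

lossless and dependency-preserving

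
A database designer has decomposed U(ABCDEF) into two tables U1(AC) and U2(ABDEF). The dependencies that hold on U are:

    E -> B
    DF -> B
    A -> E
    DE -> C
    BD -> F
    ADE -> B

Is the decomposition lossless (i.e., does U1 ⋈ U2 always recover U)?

Common attributes: U1 ∩ U2 = {A}.
Closure of {A}: A → E applies, adding E; E → B applies, adding B. So (A)⁺ = {ABE}.
The closure contains neither all of U1 = {AC} nor all of U2 = {ABDEF}, so the common attributes are not a superkey of either fragment. The join is lossy.

No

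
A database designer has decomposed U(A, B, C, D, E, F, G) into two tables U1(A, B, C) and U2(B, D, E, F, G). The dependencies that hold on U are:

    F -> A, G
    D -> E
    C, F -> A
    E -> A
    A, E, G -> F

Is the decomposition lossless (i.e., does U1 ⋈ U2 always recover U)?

Common attributes: U1 ∩ U2 = {B}.
No dependency enlarges {B}, so (B)⁺ = {B}.
The closure contains neither all of U1 = {A, B, C} nor all of U2 = {B, D, E, F, G}, so the common attributes are not a superkey of either fragment. The join is lossy.

No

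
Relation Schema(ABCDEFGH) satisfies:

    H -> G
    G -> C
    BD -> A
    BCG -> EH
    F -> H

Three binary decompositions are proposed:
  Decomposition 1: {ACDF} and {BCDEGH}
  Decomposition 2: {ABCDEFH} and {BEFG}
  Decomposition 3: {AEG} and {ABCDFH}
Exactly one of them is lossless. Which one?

Decomposition 1: common = {CD}, closure = {CD} → lossy.
Decomposition 2: common = {BEF}, closure = {BCEFGH} → lossless.
Decomposition 3: common = {A}, closure = {A} → lossy.

Decomposition 2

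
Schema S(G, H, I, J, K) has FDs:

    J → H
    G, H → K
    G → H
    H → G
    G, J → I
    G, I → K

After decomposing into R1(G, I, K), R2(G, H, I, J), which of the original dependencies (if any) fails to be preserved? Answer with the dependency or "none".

none

J → H lies within R2.
G, H → K: restricted closure across fragments reaches K.
G → H lies within R2.
H → G lies within R2.
G, J → I lies within R2.
G, I → K lies within R1.
Every dependency is enforceable on the fragments, so the decomposition is dependency-preserving.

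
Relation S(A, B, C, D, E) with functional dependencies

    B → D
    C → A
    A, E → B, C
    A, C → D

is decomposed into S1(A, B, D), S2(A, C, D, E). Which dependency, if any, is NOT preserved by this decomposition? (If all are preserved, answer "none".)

A, E → B, C

Check A, E → B, C: no single fragment contains all of {A, B, C, E}, and the restricted closure of {A, E} across the fragments never reaches {B, C}.
B → D is preserved.
C → A is preserved.
A, C → D is preserved.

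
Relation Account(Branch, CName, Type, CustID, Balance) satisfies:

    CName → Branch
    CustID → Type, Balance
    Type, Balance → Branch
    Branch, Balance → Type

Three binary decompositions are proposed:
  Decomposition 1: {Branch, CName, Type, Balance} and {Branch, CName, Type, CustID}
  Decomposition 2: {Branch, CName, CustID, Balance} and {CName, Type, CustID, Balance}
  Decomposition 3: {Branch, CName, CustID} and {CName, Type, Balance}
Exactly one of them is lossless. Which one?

Decomposition 1: common = {Branch, CName, Type}, closure = {Branch, CName, Type} → lossy.
Decomposition 2: common = {CName, CustID, Balance}, closure = {Branch, CName, Type, CustID, Balance} → lossless.
Decomposition 3: common = {CName}, closure = {Branch, CName} → lossy.

Decomposition 2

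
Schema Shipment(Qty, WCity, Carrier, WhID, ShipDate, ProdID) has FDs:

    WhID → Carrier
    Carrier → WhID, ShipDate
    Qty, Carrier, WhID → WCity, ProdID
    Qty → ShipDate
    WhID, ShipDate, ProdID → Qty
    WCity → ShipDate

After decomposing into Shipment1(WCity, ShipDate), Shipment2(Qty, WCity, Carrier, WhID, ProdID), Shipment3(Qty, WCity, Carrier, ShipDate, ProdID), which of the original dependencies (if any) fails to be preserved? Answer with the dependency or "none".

WhID → Carrier lies within Shipment2.
Carrier → WhID, ShipDate: restricted closure across fragments reaches WhID, ShipDate.
Qty, Carrier, WhID → WCity, ProdID lies within Shipment2.
Qty → ShipDate lies within Shipment3.
WhID, ShipDate, ProdID → Qty: restricted closure across fragments reaches Qty.
WCity → ShipDate lies within Shipment1.
Every dependency is enforceable on the fragments, so the decomposition is dependency-preserving.

none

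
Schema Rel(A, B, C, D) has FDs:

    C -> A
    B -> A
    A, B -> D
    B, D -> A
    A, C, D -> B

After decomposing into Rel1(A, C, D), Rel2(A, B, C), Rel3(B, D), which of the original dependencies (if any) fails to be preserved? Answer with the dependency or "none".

Check A, C, D → B: no single fragment contains all of {A, B, C, D}, and the restricted closure of {A, C, D} across the fragments never reaches {B}.
C → A is preserved.
B → A is preserved.
A, B → D is preserved.
B, D → A is preserved.

A, C, D -> B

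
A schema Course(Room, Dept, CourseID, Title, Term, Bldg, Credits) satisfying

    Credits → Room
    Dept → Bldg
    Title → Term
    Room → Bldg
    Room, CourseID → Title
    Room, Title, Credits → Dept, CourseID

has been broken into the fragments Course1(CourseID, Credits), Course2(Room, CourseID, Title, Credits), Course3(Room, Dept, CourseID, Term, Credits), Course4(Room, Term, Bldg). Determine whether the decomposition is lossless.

Yes

Chase test. Columns are Room, Dept, CourseID, Title, Term, Bldg, Credits; row i has aⱼ where attribute j ∈ Coursei, else bᵢⱼ.
Initial tableau (one row per fragment):
  row 1: b11 b12 a3 b14 b15 b16 a7
  row 2: a1 b22 a3 a4 b25 b26 a7
  row 3: a1 a2 a3 b34 a5 b36 a7
  row 4: a1 b42 b43 b44 a5 a6 b47
Rows 1 and 2 agree on Credits; apply Credits→Room and equate their Room entries.
Rows 1 and 2 agree on Room; apply Room→Bldg and equate their Bldg entries.
Rows 1 and 3 agree on Room; apply Room→Bldg and equate their Bldg entries.
Rows 1 and 4 agree on Room; apply Room→Bldg and equate their Bldg entries.
Rows 1 and 2 agree on Room, CourseID; apply Room, CourseID→Title and equate their Title entries.
Rows 1 and 3 agree on Room, CourseID; apply Room, CourseID→Title and equate their Title entries.
Rows 1 and 2 agree on Room, Title, Credits; apply Room, Title, Credits→Dept, CourseID and equate their Dept, CourseID entries.
Rows 1 and 3 agree on Room, Title, Credits; apply Room, Title, Credits→Dept, CourseID and equate their Dept, CourseID entries.
Rows 1 and 2 agree on Title; apply Title→Term and equate their Term entries.
Rows 1 and 3 agree on Title; apply Title→Term and equate their Term entries.
Row 1 is now all distinguished symbols — the join is lossless.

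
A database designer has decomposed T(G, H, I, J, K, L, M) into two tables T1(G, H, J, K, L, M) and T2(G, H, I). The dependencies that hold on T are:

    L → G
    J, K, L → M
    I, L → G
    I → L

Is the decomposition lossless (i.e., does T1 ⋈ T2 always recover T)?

No

Common attributes: T1 ∩ T2 = {G, H}.
No dependency enlarges {G, H}, so (G, H)⁺ = {G, H}.
The closure contains neither all of T1 = {G, H, J, K, L, M} nor all of T2 = {G, H, I}, so the common attributes are not a superkey of either fragment. The join is lossy.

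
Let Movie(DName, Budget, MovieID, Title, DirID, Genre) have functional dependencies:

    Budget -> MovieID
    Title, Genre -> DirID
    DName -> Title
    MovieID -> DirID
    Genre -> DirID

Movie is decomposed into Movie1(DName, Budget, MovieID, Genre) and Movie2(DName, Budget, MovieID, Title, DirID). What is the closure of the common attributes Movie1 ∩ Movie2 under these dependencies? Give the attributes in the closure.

Movie1 ∩ Movie2 = {DName, Budget, MovieID}.
DName → Title applies, adding Title
MovieID → DirID applies, adding DirID
Closure: {DName, Budget, MovieID, Title, DirID}.

DName, Budget, MovieID, Title, DirID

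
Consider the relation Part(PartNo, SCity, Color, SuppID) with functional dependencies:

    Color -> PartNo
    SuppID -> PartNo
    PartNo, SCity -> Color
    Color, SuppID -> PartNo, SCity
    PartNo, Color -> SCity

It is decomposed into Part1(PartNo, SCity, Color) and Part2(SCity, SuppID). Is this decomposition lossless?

No

Common attributes: Part1 ∩ Part2 = {SCity}.
No dependency enlarges {SCity}, so (SCity)⁺ = {SCity}.
The closure contains neither all of Part1 = {PartNo, SCity, Color} nor all of Part2 = {SCity, SuppID}, so the common attributes are not a superkey of either fragment. The join is lossy.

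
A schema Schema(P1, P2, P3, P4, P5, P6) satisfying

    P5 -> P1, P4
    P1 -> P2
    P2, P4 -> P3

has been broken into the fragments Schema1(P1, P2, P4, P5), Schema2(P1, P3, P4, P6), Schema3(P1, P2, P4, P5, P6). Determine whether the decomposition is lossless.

Yes

Chase test. Columns are P1, P2, P3, P4, P5, P6; row i has aⱼ where attribute j ∈ Schemai, else bᵢⱼ.
Initial tableau (one row per fragment):
  row 1: a1 a2 b13 a4 a5 b16
  row 2: a1 b22 a3 a4 b25 a6
  row 3: a1 a2 b33 a4 a5 a6
Rows 1 and 2 agree on P1; apply P1→P2 and equate their P2 entries.
Rows 1 and 2 agree on P2, P4; apply P2, P4→P3 and equate their P3 entries.
Rows 1 and 3 agree on P2, P4; apply P2, P4→P3 and equate their P3 entries.
Row 3 is now all distinguished symbols — the join is lossless.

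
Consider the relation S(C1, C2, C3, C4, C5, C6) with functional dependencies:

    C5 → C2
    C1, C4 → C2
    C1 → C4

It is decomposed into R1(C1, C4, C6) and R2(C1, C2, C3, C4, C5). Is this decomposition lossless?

No

Common attributes: R1 ∩ R2 = {C1, C4}.
Closure of {C1, C4}: C1, C4 → C2 applies, adding C2. So (C1, C4)⁺ = {C1, C2, C4}.
The closure contains neither all of R1 = {C1, C4, C6} nor all of R2 = {C1, C2, C3, C4, C5}, so the common attributes are not a superkey of either fragment. The join is lossy.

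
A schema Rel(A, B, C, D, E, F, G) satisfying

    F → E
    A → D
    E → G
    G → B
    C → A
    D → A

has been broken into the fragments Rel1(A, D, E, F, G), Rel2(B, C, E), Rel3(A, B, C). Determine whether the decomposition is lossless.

No

Chase test. Columns are A, B, C, D, E, F, G; row i has aⱼ where attribute j ∈ Reli, else bᵢⱼ.
Initial tableau (one row per fragment):
  row 1: a1 b12 b13 a4 a5 a6 a7
  row 2: b21 a2 a3 b24 a5 b26 b27
  row 3: a1 a2 a3 b34 b35 b36 b37
Rows 1 and 3 agree on A; apply A→D and equate their D entries.
Rows 1 and 2 agree on E; apply E→G and equate their G entries.
Rows 1 and 2 agree on G; apply G→B and equate their B entries.
Rows 2 and 3 agree on C; apply C→A and equate their A entries.
Rows 1 and 2 agree on A; apply A→D and equate their D entries.
No row becomes fully distinguished — the join is lossy.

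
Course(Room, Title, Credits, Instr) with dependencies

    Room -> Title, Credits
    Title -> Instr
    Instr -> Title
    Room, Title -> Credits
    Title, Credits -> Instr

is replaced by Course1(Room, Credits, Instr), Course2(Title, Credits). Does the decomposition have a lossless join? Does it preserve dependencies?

lossy and not dependency-preserving

Lossless test: (Credits)⁺ = {Credits}, which is a superkey of neither fragment — lossy.
Dependency preservation: the restricted closure of {Room} across the fragments never reaches {Title, Credits}, so Room → Title, Credits cannot be enforced without a join — not preserved.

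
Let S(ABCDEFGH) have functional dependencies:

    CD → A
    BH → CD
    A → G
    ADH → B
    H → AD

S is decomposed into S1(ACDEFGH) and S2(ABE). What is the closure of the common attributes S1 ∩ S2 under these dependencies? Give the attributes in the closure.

AEG

S1 ∩ S2 = {AE}.
A → G applies, adding G
Closure: {AEG}.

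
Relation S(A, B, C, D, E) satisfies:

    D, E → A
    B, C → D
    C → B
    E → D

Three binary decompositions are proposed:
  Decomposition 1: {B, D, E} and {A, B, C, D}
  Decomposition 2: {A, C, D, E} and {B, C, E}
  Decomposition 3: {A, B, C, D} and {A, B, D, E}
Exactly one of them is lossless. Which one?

Decomposition 2

Decomposition 1: common = {B, D}, closure = {B, D} → lossy.
Decomposition 2: common = {C, E}, closure = {A, B, C, D, E} → lossless.
Decomposition 3: common = {A, B, D}, closure = {A, B, D} → lossy.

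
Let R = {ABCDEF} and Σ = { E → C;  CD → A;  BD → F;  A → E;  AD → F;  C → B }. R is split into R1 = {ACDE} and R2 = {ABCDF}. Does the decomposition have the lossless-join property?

Common attributes: R1 ∩ R2 = {ACD}.
Closure of {ACD}: A → E applies, adding E; AD → F applies, adding F; C → B applies, adding B. So (ACD)⁺ = {ABCDEF}.
This closure contains every attribute of R1, so R1 ∩ R2 → R1. The join is lossless.

Yes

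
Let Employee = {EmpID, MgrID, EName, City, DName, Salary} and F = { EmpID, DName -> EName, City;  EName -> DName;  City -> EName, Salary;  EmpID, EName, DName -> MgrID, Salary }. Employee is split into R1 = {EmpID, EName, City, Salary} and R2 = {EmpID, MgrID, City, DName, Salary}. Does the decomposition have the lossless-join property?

Yes

Common attributes: R1 ∩ R2 = {EmpID, City, Salary}.
Closure of {EmpID, City, Salary}: City → EName, Salary applies, adding EName; EName → DName applies, adding DName; EmpID, EName, DName → MgrID, Salary applies, adding MgrID. So (EmpID, City, Salary)⁺ = {EmpID, MgrID, EName, City, DName, Salary}.
This closure contains every attribute of R1, so R1 ∩ R2 → R1. The join is lossless.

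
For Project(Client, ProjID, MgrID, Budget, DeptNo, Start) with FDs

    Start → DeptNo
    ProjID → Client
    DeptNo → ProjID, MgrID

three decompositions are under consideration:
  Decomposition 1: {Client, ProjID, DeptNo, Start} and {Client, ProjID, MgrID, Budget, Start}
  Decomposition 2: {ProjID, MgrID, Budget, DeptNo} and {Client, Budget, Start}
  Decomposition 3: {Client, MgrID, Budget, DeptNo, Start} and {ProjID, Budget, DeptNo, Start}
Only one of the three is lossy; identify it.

Decomposition 1: common = {Client, ProjID, Start}, closure = {Client, ProjID, MgrID, DeptNo, Start} → lossless.
Decomposition 2: common = {Budget}, closure = {Budget} → lossy.
Decomposition 3: common = {Budget, DeptNo, Start}, closure = {Client, ProjID, MgrID, Budget, DeptNo, Start} → lossless.

Decomposition 2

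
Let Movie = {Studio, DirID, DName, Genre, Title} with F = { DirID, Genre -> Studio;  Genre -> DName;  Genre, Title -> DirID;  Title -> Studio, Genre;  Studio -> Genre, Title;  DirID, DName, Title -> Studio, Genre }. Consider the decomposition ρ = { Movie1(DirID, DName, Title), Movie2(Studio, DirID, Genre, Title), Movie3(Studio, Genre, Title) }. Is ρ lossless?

Yes

Chase test. Columns are Studio, DirID, DName, Genre, Title; row i has aⱼ where attribute j ∈ Moviei, else bᵢⱼ.
Initial tableau (one row per fragment):
  row 1: b11 a2 a3 b14 a5
  row 2: a1 a2 b23 a4 a5
  row 3: a1 b32 b33 a4 a5
Rows 2 and 3 agree on Genre; apply Genre→DName and equate their DName entries.
Rows 2 and 3 agree on Genre, Title; apply Genre, Title→DirID and equate their DirID entries.
Rows 1 and 2 agree on Title; apply Title→Studio, Genre and equate their Studio, Genre entries.
Rows 1 and 2 agree on Genre; apply Genre→DName and equate their DName entries.
Row 1 is now all distinguished symbols — the join is lossless.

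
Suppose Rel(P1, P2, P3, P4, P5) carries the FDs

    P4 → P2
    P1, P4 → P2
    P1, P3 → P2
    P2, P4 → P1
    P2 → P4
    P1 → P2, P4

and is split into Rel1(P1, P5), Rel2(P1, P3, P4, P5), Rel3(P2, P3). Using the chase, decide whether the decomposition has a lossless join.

Chase test. Columns are P1, P2, P3, P4, P5; row i has aⱼ where attribute j ∈ Reli, else bᵢⱼ.
Initial tableau (one row per fragment):
  row 1: a1 b12 b13 b14 a5
  row 2: a1 b22 a3 a4 a5
  row 3: b31 a2 a3 b34 b35
Rows 1 and 2 agree on P1; apply P1→P2, P4 and equate their P2, P4 entries.
No row becomes fully distinguished — the join is lossy.

No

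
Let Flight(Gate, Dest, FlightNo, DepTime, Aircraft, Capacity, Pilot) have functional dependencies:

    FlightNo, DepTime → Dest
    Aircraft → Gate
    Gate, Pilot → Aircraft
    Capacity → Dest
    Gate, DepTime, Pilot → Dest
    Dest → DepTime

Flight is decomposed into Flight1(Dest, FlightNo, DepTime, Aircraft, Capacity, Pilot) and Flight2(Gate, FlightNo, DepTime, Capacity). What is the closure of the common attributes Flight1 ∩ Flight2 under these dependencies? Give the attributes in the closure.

Flight1 ∩ Flight2 = {FlightNo, DepTime, Capacity}.
FlightNo, DepTime → Dest applies, adding Dest
Closure: {Dest, FlightNo, DepTime, Capacity}.

Dest, FlightNo, DepTime, Capacity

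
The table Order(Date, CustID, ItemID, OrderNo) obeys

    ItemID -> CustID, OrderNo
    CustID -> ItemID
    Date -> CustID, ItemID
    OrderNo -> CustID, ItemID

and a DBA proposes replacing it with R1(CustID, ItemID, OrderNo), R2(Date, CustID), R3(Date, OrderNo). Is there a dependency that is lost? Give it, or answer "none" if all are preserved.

none

ItemID → CustID, OrderNo lies within R1.
CustID → ItemID lies within R1.
Date → CustID, ItemID: restricted closure across fragments reaches CustID, ItemID.
OrderNo → CustID, ItemID lies within R1.
Every dependency is enforceable on the fragments, so the decomposition is dependency-preserving.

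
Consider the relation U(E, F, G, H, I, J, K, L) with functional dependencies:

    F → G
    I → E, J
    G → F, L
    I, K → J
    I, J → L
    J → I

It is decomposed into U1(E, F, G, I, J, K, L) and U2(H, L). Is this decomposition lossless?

No

Common attributes: U1 ∩ U2 = {L}.
No dependency enlarges {L}, so (L)⁺ = {L}.
The closure contains neither all of U1 = {E, F, G, I, J, K, L} nor all of U2 = {H, L}, so the common attributes are not a superkey of either fragment. The join is lossy.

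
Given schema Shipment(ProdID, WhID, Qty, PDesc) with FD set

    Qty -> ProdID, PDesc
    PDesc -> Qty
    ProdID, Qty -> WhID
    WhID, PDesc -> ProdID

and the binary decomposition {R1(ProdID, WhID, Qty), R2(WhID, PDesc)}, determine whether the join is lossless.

Common attributes: R1 ∩ R2 = {WhID}.
No dependency enlarges {WhID}, so (WhID)⁺ = {WhID}.
The closure contains neither all of R1 = {ProdID, WhID, Qty} nor all of R2 = {WhID, PDesc}, so the common attributes are not a superkey of either fragment. The join is lossy.

No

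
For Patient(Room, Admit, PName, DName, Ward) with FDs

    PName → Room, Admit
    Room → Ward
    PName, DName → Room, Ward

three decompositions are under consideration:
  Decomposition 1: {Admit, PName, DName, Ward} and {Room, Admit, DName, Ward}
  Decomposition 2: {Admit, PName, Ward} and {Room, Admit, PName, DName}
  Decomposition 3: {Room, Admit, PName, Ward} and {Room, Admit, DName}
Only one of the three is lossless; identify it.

Decomposition 2

Decomposition 1: common = {Admit, DName, Ward}, closure = {Admit, DName, Ward} → lossy.
Decomposition 2: common = {Admit, PName}, closure = {Room, Admit, PName, Ward} → lossless.
Decomposition 3: common = {Room, Admit}, closure = {Room, Admit, Ward} → lossy.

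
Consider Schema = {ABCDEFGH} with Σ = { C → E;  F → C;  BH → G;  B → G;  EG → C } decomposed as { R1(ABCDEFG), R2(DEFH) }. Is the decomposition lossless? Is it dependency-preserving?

Lossless test: (DEF)⁺ = {CDEF}, which is a superkey of neither fragment — lossy.
Dependency preservation: BH → G is not contained in any single fragment, but the restricted closure of its left-hand side across the fragments still reaches the right-hand side; the remaining FDs each lie inside some fragment. All dependencies are preserved.

lossy but dependency-preserving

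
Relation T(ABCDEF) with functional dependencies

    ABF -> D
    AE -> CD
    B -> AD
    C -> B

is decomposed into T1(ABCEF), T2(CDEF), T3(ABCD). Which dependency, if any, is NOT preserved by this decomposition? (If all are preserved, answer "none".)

none

ABF → D: restricted closure across fragments reaches D.
AE → CD: restricted closure across fragments reaches CD.
B → AD lies within T3.
C → B lies within T1.
Every dependency is enforceable on the fragments, so the decomposition is dependency-preserving.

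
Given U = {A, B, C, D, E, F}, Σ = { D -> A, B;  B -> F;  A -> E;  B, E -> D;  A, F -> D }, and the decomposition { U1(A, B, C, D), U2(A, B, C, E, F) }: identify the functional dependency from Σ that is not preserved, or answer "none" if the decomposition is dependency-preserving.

none

D → A, B lies within U1.
B → F lies within U2.
A → E lies within U2.
B, E → D: restricted closure across fragments reaches D.
A, F → D: restricted closure across fragments reaches D.
Every dependency is enforceable on the fragments, so the decomposition is dependency-preserving.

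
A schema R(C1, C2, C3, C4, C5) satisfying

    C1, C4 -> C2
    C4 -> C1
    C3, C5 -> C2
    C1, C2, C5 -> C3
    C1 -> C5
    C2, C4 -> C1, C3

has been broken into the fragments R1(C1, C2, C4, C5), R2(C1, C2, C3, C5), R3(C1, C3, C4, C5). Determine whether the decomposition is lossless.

Chase test. Columns are C1, C2, C3, C4, C5; row i has aⱼ where attribute j ∈ Ri, else bᵢⱼ.
Initial tableau (one row per fragment):
  row 1: a1 a2 b13 a4 a5
  row 2: a1 a2 a3 b24 a5
  row 3: a1 b32 a3 a4 a5
Rows 1 and 3 agree on C1, C4; apply C1, C4→C2 and equate their C2 entries.
Rows 1 and 2 agree on C1, C2, C5; apply C1, C2, C5→C3 and equate their C3 entries.
Row 1 is now all distinguished symbols — the join is lossless.

Yes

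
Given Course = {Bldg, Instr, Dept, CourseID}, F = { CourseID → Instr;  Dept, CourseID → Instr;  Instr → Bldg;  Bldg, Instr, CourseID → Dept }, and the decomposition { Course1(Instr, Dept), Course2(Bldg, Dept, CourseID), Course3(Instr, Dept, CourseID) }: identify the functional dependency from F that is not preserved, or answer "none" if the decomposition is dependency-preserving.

Instr → Bldg

Check Instr → Bldg: no single fragment contains all of {Bldg, Instr}, and the restricted closure of {Instr} across the fragments never reaches {Bldg}.
CourseID → Instr is preserved.
Dept, CourseID → Instr is preserved.
Bldg, Instr, CourseID → Dept is preserved.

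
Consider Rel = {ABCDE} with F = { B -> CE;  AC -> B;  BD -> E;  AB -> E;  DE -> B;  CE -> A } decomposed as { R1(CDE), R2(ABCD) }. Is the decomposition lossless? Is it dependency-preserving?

Lossless test: (CD)⁺ = {CD}, which is a superkey of neither fragment — lossy.
Dependency preservation: the restricted closure of {B} across the fragments never reaches {CE}, so B → CE cannot be enforced without a join — not preserved.

lossy and not dependency-preserving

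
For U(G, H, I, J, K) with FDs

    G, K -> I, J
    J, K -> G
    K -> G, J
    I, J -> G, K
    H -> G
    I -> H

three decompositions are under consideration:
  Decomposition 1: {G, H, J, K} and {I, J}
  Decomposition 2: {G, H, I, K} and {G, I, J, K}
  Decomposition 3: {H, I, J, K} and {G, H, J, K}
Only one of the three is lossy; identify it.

Decomposition 1: common = {J}, closure = {J} → lossy.
Decomposition 2: common = {G, I, K}, closure = {G, H, I, J, K} → lossless.
Decomposition 3: common = {H, J, K}, closure = {G, H, I, J, K} → lossless.

Decomposition 1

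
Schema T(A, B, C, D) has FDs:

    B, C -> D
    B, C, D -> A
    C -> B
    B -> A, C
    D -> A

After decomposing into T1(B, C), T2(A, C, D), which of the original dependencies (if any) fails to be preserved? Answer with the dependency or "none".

none

B, C → D: restricted closure across fragments reaches D.
B, C, D → A: restricted closure across fragments reaches A.
C → B lies within T1.
B → A, C: restricted closure across fragments reaches A, C.
D → A lies within T2.
Every dependency is enforceable on the fragments, so the decomposition is dependency-preserving.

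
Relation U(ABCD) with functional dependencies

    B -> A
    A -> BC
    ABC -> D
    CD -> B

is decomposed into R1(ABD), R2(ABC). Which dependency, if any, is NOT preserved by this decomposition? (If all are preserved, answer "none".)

Check CD → B: no single fragment contains all of {BCD}, and the restricted closure of {CD} across the fragments never reaches {B}.
B → A is preserved.
A → BC is preserved.
ABC → D is preserved.

CD -> B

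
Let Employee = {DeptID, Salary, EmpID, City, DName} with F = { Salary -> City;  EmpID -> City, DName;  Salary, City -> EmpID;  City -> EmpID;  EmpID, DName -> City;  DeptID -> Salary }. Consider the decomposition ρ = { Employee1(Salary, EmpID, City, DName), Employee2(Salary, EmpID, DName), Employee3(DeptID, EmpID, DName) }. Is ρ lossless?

No

Chase test. Columns are DeptID, Salary, EmpID, City, DName; row i has aⱼ where attribute j ∈ Employeei, else bᵢⱼ.
Initial tableau (one row per fragment):
  row 1: b11 a2 a3 a4 a5
  row 2: b21 a2 a3 b24 a5
  row 3: a1 b32 a3 b34 a5
Rows 1 and 2 agree on Salary; apply Salary→City and equate their City entries.
Rows 1 and 3 agree on EmpID; apply EmpID→City, DName and equate their City, DName entries.
No row becomes fully distinguished — the join is lossy.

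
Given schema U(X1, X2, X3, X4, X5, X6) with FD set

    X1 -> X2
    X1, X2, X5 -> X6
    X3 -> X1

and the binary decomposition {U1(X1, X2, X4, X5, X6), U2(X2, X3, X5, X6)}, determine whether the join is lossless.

No

Common attributes: U1 ∩ U2 = {X2, X5, X6}.
No dependency enlarges {X2, X5, X6}, so (X2, X5, X6)⁺ = {X2, X5, X6}.
The closure contains neither all of U1 = {X1, X2, X4, X5, X6} nor all of U2 = {X2, X3, X5, X6}, so the common attributes are not a superkey of either fragment. The join is lossy.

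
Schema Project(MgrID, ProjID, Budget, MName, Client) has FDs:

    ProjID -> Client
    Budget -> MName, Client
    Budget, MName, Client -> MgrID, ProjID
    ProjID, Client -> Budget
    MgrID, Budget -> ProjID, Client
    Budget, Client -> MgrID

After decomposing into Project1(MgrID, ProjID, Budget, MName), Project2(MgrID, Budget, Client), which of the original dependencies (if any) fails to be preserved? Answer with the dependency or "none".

none

ProjID → Client: restricted closure across fragments reaches Client.
Budget → MName, Client: restricted closure across fragments reaches MName, Client.
Budget, MName, Client → MgrID, ProjID: restricted closure across fragments reaches MgrID, ProjID.
ProjID, Client → Budget: restricted closure across fragments reaches Budget.
MgrID, Budget → ProjID, Client: restricted closure across fragments reaches ProjID, Client.
Budget, Client → MgrID lies within Project2.
Every dependency is enforceable on the fragments, so the decomposition is dependency-preserving.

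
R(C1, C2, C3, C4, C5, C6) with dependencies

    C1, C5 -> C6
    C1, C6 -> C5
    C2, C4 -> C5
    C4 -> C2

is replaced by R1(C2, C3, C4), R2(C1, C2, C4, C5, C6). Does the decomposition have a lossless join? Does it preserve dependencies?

Lossless test: (C2, C4)⁺ = {C2, C4, C5}, which is a superkey of neither fragment — lossy.
Dependency preservation: every FD's attributes lie within a single fragment, so each can be enforced locally — preserved.

lossy but dependency-preserving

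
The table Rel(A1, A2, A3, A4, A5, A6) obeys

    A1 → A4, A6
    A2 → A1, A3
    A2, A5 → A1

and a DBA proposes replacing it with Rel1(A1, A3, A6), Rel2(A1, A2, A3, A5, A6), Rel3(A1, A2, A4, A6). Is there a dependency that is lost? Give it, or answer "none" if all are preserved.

A1 → A4, A6 lies within Rel3.
A2 → A1, A3 lies within Rel2.
A2, A5 → A1 lies within Rel2.
Every dependency is enforceable on the fragments, so the decomposition is dependency-preserving.

none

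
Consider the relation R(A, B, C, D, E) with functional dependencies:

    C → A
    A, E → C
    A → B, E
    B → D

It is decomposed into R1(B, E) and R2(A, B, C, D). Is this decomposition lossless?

No

Common attributes: R1 ∩ R2 = {B}.
Closure of {B}: B → D applies, adding D. So (B)⁺ = {B, D}.
The closure contains neither all of R1 = {B, E} nor all of R2 = {A, B, C, D}, so the common attributes are not a superkey of either fragment. The join is lossy.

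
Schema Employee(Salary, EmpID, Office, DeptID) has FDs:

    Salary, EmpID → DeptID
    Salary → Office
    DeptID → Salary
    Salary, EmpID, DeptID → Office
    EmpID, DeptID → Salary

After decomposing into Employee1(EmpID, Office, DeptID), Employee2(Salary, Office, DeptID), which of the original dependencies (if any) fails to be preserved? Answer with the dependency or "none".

Check Salary, EmpID → DeptID: no single fragment contains all of {Salary, EmpID, DeptID}, and the restricted closure of {Salary, EmpID} across the fragments never reaches {DeptID}.
Salary → Office is preserved.
DeptID → Salary is preserved.
Salary, EmpID, DeptID → Office is preserved.
EmpID, DeptID → Salary is preserved.

Salary, EmpID → DeptID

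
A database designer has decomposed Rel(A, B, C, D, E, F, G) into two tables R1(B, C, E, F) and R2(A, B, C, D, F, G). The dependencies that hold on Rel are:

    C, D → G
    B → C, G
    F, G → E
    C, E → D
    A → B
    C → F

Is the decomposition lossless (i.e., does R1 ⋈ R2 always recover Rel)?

Yes

Common attributes: R1 ∩ R2 = {B, C, F}.
Closure of {B, C, F}: B → C, G applies, adding G; F, G → E applies, adding E; C, E → D applies, adding D. So (B, C, F)⁺ = {B, C, D, E, F, G}.
This closure contains every attribute of R1, so R1 ∩ R2 → R1. The join is lossless.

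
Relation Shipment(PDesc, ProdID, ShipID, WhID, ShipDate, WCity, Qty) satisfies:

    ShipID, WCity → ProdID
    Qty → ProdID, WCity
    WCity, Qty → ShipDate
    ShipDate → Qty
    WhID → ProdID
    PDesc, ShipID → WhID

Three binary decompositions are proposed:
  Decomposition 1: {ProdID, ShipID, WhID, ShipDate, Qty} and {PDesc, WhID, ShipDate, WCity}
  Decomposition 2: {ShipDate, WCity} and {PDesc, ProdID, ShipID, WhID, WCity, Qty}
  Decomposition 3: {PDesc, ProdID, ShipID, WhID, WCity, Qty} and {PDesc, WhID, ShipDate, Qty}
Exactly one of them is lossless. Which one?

Decomposition 1: common = {WhID, ShipDate}, closure = {ProdID, WhID, ShipDate, WCity, Qty} → lossy.
Decomposition 2: common = {WCity}, closure = {WCity} → lossy.
Decomposition 3: common = {PDesc, WhID, Qty}, closure = {PDesc, ProdID, WhID, ShipDate, WCity, Qty} → lossless.

Decomposition 3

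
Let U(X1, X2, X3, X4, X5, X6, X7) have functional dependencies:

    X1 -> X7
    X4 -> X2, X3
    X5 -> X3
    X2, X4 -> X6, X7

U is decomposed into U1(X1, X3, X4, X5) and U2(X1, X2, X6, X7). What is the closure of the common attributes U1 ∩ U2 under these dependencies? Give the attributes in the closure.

X1, X7

U1 ∩ U2 = {X1}.
X1 → X7 applies, adding X7
Closure: {X1, X7}.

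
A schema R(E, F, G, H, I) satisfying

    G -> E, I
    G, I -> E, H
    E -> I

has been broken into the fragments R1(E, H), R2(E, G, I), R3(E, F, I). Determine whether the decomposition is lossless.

Chase test. Columns are E, F, G, H, I; row i has aⱼ where attribute j ∈ Ri, else bᵢⱼ.
Initial tableau (one row per fragment):
  row 1: a1 b12 b13 a4 b15
  row 2: a1 b22 a3 b24 a5
  row 3: a1 a2 b33 b34 a5
Rows 1 and 2 agree on E; apply E→I and equate their I entries.
No row becomes fully distinguished — the join is lossy.

No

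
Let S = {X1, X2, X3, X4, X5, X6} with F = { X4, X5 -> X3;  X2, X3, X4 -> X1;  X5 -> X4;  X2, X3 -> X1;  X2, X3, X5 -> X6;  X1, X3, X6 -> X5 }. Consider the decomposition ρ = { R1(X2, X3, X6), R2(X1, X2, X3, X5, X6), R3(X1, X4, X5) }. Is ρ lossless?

Chase test. Columns are X1, X2, X3, X4, X5, X6; row i has aⱼ where attribute j ∈ Ri, else bᵢⱼ.
Initial tableau (one row per fragment):
  row 1: b11 a2 a3 b14 b15 a6
  row 2: a1 a2 a3 b24 a5 a6
  row 3: a1 b32 b33 a4 a5 b36
Rows 2 and 3 agree on X5; apply X5→X4 and equate their X4 entries.
Rows 1 and 2 agree on X2, X3; apply X2, X3→X1 and equate their X1 entries.
Rows 1 and 2 agree on X1, X3, X6; apply X1, X3, X6→X5 and equate their X5 entries.
Rows 2 and 3 agree on X4, X5; apply X4, X5→X3 and equate their X3 entries.
Rows 1 and 2 agree on X5; apply X5→X4 and equate their X4 entries.
Row 1 is now all distinguished symbols — the join is lossless.

Yes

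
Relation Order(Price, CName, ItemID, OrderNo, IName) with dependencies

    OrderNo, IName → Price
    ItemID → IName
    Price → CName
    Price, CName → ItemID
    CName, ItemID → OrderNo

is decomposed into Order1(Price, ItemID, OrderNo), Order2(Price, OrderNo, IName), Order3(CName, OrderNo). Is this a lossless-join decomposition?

Chase test. Columns are Price, CName, ItemID, OrderNo, IName; row i has aⱼ where attribute j ∈ Orderi, else bᵢⱼ.
Initial tableau (one row per fragment):
  row 1: a1 b12 a3 a4 b15
  row 2: a1 b22 b23 a4 a5
  row 3: b31 a2 b33 a4 b35
Rows 1 and 2 agree on Price; apply Price→CName and equate their CName entries.
Rows 1 and 2 agree on Price, CName; apply Price, CName→ItemID and equate their ItemID entries.
Rows 1 and 2 agree on ItemID; apply ItemID→IName and equate their IName entries.
No row becomes fully distinguished — the join is lossy.

No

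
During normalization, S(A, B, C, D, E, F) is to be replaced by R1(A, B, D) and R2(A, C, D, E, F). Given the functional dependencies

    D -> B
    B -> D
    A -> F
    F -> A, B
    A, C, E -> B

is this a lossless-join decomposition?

Yes

Common attributes: R1 ∩ R2 = {A, D}.
Closure of {A, D}: D → B applies, adding B; A → F applies, adding F. So (A, D)⁺ = {A, B, D, F}.
This closure contains every attribute of R1, so R1 ∩ R2 → R1. The join is lossless.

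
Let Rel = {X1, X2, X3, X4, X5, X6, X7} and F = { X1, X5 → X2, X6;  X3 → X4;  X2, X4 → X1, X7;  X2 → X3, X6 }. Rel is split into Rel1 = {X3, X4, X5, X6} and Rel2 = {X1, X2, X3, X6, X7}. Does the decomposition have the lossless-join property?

Common attributes: Rel1 ∩ Rel2 = {X3, X6}.
Closure of {X3, X6}: X3 → X4 applies, adding X4. So (X3, X6)⁺ = {X3, X4, X6}.
The closure contains neither all of Rel1 = {X3, X4, X5, X6} nor all of Rel2 = {X1, X2, X3, X6, X7}, so the common attributes are not a superkey of either fragment. The join is lossy.

No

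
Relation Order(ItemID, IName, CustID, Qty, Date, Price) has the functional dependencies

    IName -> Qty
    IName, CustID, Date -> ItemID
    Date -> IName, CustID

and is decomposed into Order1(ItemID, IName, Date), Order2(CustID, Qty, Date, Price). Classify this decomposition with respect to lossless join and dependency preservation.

lossless but not dependency-preserving

Lossless test: (Date)⁺ = {ItemID, IName, CustID, Qty, Date}, which contains all of one fragment — lossless.
Dependency preservation: the restricted closure of {IName} across the fragments never reaches {Qty}, so IName → Qty cannot be enforced without a join — not preserved.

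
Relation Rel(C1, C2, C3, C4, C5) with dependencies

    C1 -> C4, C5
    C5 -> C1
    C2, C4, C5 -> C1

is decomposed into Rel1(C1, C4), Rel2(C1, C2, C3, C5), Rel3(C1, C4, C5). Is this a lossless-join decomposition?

Chase test. Columns are C1, C2, C3, C4, C5; row i has aⱼ where attribute j ∈ Reli, else bᵢⱼ.
Initial tableau (one row per fragment):
  row 1: a1 b12 b13 a4 b15
  row 2: a1 a2 a3 b24 a5
  row 3: a1 b32 b33 a4 a5
Rows 1 and 2 agree on C1; apply C1→C4, C5 and equate their C4, C5 entries.
Row 2 is now all distinguished symbols — the join is lossless.

Yes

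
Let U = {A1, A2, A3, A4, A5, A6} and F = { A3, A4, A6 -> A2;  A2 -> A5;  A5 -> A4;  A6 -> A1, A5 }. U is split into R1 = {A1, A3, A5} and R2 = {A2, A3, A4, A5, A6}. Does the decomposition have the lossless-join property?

No

Common attributes: R1 ∩ R2 = {A3, A5}.
Closure of {A3, A5}: A5 → A4 applies, adding A4. So (A3, A5)⁺ = {A3, A4, A5}.
The closure contains neither all of R1 = {A1, A3, A5} nor all of R2 = {A2, A3, A4, A5, A6}, so the common attributes are not a superkey of either fragment. The join is lossy.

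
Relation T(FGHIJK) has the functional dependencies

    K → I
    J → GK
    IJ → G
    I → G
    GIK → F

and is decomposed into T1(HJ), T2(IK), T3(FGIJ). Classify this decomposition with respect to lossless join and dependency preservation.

lossy and not dependency-preserving

Lossless test (chase): Rows 1 and 3 agree on J; apply J→GK and equate their GK entries. Rows 2 and 3 agree on I; apply I→G and equate their G entries. Rows 1 and 3 agree on K; apply K→I and equate their I entries. Rows 1 and 3 agree on GIK; apply GIK→F and equate their F entries. No row becomes fully distinguished — the join is lossy.
Dependency preservation: the restricted closure of {J} across the fragments never reaches {GK}, so J → GK cannot be enforced without a join — not preserved.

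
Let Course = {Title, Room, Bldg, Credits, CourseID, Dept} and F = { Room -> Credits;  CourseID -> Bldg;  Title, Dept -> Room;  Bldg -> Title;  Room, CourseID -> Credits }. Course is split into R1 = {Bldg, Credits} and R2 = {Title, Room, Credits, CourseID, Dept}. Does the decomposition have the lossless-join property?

No

Common attributes: R1 ∩ R2 = {Credits}.
No dependency enlarges {Credits}, so (Credits)⁺ = {Credits}.
The closure contains neither all of R1 = {Bldg, Credits} nor all of R2 = {Title, Room, Credits, CourseID, Dept}, so the common attributes are not a superkey of either fragment. The join is lossy.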